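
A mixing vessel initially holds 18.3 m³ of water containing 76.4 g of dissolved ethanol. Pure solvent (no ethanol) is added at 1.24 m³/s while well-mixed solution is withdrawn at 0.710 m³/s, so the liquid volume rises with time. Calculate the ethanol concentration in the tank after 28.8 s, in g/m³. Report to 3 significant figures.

1.01 g/m³

Total volume: dV/dt = Q_in − Q_out = 0.53000 m³/s, so V(t) = 18.3 + 0.53000 t and V(28.8) = 33.564 m³.
Solute balance: dm/dt = 0 − Q_out C = −Q_out m/V(t).
dm/m = −Q_out dt/(V₀ + 0.53000 t); integrating gives ln(m/m₀) = −(Q_out/(Q_in−Q_out)) ln(V/V₀).
m = m₀ (V₀/V)^(Q_out/(Q_in−Q_out)) = 76.4 × (18.3/33.564)^(1.3396) = 33.901 g.
C = m/V = 33.901/33.564 = 1.0100 g/m³.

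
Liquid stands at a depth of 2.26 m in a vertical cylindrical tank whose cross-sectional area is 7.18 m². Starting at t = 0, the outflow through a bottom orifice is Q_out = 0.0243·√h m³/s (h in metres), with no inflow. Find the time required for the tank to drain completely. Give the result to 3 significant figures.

Mass balance (ρ constant): A dh/dt = −0.0243 √h.
This is separable: 2 d(√h)/dt = −0.0243/A, so √h = √h₀ − (0.0243/(2A)) t.
Tank is empty when √h = 0: t_empty = 2A√h₀/0.0243.
t_empty = 2·7.18·√2.26/0.0243 = 14.360·1.5033/0.0243 = 888.39 s.

888 s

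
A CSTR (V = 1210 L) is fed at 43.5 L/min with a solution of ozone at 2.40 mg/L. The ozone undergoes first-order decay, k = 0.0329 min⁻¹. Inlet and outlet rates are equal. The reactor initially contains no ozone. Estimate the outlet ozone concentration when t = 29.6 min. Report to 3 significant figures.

1.09 mg/L

Species balance: V dC/dt = Q C_in − Q C − k V C.
dC/dt = (Q/V) C_in − (Q/V + k) C; effective rate a = Q/V + k = 0.035950 + 0.0329 = 0.068850 min⁻¹.
C_ss = Q C_in/(Q + kV) = 1.2532 mg/L; C(t) = C_ss + (C₀ − C_ss) e^(−a t).
C(29.6) = 1.2532 + (-1.2532)·e^(−0.068850·29.6) = 1.2532 + (-1.2532)·0.13029 = 1.0899 mg/L.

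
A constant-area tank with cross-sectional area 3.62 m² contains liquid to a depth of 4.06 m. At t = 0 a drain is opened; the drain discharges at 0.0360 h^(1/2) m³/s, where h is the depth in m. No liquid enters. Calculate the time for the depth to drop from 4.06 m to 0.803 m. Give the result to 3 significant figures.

A dh/dt = −Q_out = −0.0360 √h.
Separate and integrate: 2(√h − √h₀) = −(0.0360/A) t.
t = 2A(√h₀ − √h)/0.0360 = 2·3.62·(√4.06 − √0.803)/0.0360
  = 7.2400 × (2.0149 − 0.89610) / 0.0360 = 225.01 s.

225 s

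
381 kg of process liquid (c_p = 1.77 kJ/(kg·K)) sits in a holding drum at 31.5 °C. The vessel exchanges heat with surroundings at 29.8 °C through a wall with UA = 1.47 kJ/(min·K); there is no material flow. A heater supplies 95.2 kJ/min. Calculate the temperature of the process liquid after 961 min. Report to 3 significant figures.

86.8 °C

Energy balance: M c_p dT/dt = −UA(T − T_amb) + Q̇.
dT/dt = (T_ss − T)/τ with T_ss = T_amb + Q̇/UA = 29.8 + 95.2/1.47 = 94.562 °C, τ = M c_p/UA = 381·1.77/1.47 = 458.76 min.
Solution: T(t) = T_ss + (T₀ − T_ss) e^(−t/τ).
T(961) = 94.562 + (-63.062)·0.12309 = 86.799 °C.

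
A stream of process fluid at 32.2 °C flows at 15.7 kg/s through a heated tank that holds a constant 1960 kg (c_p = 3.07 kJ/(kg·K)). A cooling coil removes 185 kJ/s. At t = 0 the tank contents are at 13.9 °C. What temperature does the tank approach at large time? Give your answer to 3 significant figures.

Unsteady energy balance on the tank contents: M c_p dT/dt = ṁ c_p (T_in − T) − 185.
At steady state dT/dt = 0 ⇒ T_ss = T_in − Q̇/(ṁ c_p) = 32.2 − 185/(15.7·3.07) = 28.362 °C.

28.4 °C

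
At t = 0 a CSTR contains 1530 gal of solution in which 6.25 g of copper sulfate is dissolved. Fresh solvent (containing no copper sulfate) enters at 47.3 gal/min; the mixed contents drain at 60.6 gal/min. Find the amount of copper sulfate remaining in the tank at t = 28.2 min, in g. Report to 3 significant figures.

Total volume: dV/dt = Q_in − Q_out = -13.300 gal/min, so V(t) = 1530 − 13.300 t and V(28.2) = 1154.9 gal.
Species balance (pure solvent in): dm/dt = −Q_out · m/V(t).
dm/m = −Q_out dt/(V₀ − 13.300 t); integrating gives ln(m/m₀) = −(Q_out/(Q_in−Q_out)) ln(V/V₀).
m = m₀ (V₀/V)^(Q_out/(Q_in−Q_out)) = 6.25 × (1530/1154.9)^(-4.5564) = 1.7354 g.

1.74 g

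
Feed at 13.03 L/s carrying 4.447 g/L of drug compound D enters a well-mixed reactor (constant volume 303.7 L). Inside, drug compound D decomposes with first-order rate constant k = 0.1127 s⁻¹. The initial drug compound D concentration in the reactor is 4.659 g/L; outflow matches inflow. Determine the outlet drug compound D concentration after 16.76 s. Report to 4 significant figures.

Species balance: V dC/dt = Q C_in − Q C − k V C.
dC/dt = (Q/V) C_in − (Q/V + k) C; effective rate a = Q/V + k = 0.0429042 + 0.1127 = 0.155604 s⁻¹.
C_ss = Q C_in/(Q + kV) = 1.22616 g/L; C(t) = C_ss + (C₀ − C_ss) e^(−a t).
C(16.76) = 1.22616 + (3.43284)·e^(−0.155604·16.76) = 1.22616 + (3.43284)·0.0736872 = 1.47911 g/L.

1.479 g/L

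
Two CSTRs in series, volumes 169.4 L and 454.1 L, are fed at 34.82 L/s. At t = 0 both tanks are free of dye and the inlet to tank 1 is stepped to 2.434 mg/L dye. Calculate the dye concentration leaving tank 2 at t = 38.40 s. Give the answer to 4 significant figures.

Each tank obeys Vᵢ dCᵢ/dt = Q(Cᵢ₋₁ − Cᵢ), so τᵢ = Vᵢ/Q.
τ₁ = 169.4/34.82 = 4.86502 s; τ₂ = 454.1/34.82 = 13.0414 s.
Solving the cascade with C₁(0)=C₂(0)=0 gives C₂(t) = C_in[1 − (τ₁ e^(−t/τ₁) − τ₂ e^(−t/τ₂))/(τ₁ − τ₂)].
At t = 38.40: e^(−t/τ₁) = 0.000373317, e^(−t/τ₂) = 0.0526295.
C₂ = 2.434·[1 − (4.86502·0.000373317 − 13.0414·0.0526295)/(-8.17634)] = 2.434·0.916277 = 2.23022 mg/L.

2.230 mg/L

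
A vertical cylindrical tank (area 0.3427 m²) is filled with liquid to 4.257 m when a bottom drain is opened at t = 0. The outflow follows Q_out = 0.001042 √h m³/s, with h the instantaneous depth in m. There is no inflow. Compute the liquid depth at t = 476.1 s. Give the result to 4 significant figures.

1.794 m

With no inflow, A dh/dt = −0.001042 √h.
Separate and integrate: 2(√h − √h₀) = −(0.001042/A) t.
√h = √4.257 − 0.001042·476.1/(2·0.3427) = 2.06325 − 0.723805 = 1.33944.
h = 1.33944² = 1.79411 m.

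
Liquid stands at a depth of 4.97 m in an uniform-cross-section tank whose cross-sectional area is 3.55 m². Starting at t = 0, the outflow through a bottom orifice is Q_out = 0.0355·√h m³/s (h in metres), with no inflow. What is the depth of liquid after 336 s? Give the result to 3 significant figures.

0.302 m

A dh/dt = −Q_out = −0.0355 √h.
This is separable: 2 d(√h)/dt = −0.0355/A, so √h = √h₀ − (0.0355/(2A)) t.
√h = √4.97 − 0.0355·336/(2·3.55) = 2.2293 − 1.6800 = 0.54935.
h = 0.54935² = 0.30179 m.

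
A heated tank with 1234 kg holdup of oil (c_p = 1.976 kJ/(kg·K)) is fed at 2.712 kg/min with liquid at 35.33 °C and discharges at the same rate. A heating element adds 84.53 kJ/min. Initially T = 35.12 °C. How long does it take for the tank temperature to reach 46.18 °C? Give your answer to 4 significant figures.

Heat balance on the well-mixed liquid: M c_p dT/dt = ṁ c_p (T_in − T) + 84.53.
τ = M/ṁ = 455.015 min; T_ss = T_in + Q̇/(ṁ c_p) = 51.1037 °C.
T(t) = T_ss + (T₀ − T_ss) e^(−t/τ). Set T = 46.18:
e^(−t/τ) = (46.18 − 51.1037)/(35.12 − 51.1037) = 0.308046
t = −455.015 · ln(0.308046) = 535.782 min.

535.8 min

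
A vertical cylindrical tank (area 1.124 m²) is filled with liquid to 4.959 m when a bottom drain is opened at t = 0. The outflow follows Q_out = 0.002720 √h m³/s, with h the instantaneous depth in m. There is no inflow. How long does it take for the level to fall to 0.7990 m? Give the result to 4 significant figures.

A dh/dt = −Q_out = −0.002720 √h.
Separate and integrate: 2(√h − √h₀) = −(0.002720/A) t.
t = 2A(√h₀ − √h)/0.002720 = 2·1.124·(√4.959 − √0.7990)/0.002720
  = 2.24800 × (2.22688 − 0.893868) / 0.002720 = 1101.70 s.

1102 s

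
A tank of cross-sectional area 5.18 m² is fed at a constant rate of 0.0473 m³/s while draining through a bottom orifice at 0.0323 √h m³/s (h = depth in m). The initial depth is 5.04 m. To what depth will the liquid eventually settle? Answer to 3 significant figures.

2.14 m

Accumulation of liquid (constant cross-section A): A dh/dt = Q_in − 0.0323 √h. At steady state dh/dt = 0:
Q_in = 0.0323 √h_ss ⇒ √h_ss = 0.0473/0.0323 = 1.4644.
h_ss = 1.4644² = 2.1445 m. (Since h₀ = 5.04 m > h_ss, the level will fall toward this value.)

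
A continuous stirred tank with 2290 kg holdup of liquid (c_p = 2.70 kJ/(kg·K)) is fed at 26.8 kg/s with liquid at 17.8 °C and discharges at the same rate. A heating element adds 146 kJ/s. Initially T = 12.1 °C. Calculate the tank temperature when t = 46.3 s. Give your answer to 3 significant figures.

M c_p dT/dt = ṁ c_p (T_in − T) + Q̇.
Rearrange: dT/dt = (T_ss − T)/τ with τ = M/ṁ = 85.448 s and T_ss = T_in + Q̇/(ṁ c_p) = 19.818 °C.
Solution: T(t) = T_ss + (T₀ − T_ss) e^(−t/τ).
T(46.3) = 19.818 + (-7.7177)·e^(−46.3/85.448) = 19.818 + (-7.7177)·0.58167 = 15.329 °C.

15.3 °C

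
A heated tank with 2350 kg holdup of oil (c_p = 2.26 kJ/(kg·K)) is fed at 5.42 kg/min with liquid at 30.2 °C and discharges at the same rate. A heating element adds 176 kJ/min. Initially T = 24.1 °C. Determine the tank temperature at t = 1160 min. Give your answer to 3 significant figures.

M c_p dT/dt = ṁ c_p (T_in − T) + Q̇.
τ = M/ṁ = 433.58 min; T_ss = T_in + Q̇/(ṁ c_p) = 30.2 + 176/(5.42·2.26) = 44.568 °C.
Solution: T(t) = T_ss + (T₀ − T_ss) e^(−t/τ).
T(1160) = 44.568 + (-20.468)·e^(−1160/433.58) = 44.568 + (-20.468)·0.068879 = 43.158 °C.

43.2 °C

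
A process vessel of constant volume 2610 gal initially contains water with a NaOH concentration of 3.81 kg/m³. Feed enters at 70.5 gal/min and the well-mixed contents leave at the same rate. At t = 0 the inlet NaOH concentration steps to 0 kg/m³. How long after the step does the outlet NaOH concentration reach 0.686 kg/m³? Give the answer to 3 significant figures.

63.5 min

Transient balance on the dissolved component: V dC/dt = Q(C_in − C), so τ = V/Q = 37.021 min.
C(t) = C_in + (C₀ − C_in) e^(−t/τ). Set C = 0.686 and solve for t:
e^(−t/τ) = (C − C_in)/(C₀ − C_in) = (0.686 − 0)/(3.81 − 0) = 0.18005
t = −τ ln(…) = 37.021 × 1.7145 = 63.473 min.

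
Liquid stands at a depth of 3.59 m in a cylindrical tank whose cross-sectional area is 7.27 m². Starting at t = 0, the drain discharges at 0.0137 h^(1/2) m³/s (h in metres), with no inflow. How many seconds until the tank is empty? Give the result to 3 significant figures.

With no inflow, A dh/dt = −0.0137 √h.
Separate and integrate: 2(√h − √h₀) = −(0.0137/A) t.
Set h = 0: 2√h₀ = (0.0137/A) t_empty ⇒ t_empty = 2A√h₀/0.0137.
t_empty = 2·7.27·√3.59/0.0137 = 14.540·1.8947/0.0137 = 2010.9 s.

2010 s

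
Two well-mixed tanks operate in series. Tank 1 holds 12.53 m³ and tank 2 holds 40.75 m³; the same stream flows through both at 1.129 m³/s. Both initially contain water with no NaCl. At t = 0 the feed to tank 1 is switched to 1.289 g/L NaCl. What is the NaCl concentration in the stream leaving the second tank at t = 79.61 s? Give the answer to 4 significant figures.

1.084 g/L

Species balance on tank i: dCᵢ/dt = (Cᵢ₋₁ − Cᵢ)/τᵢ with τᵢ = Vᵢ/Q.
τ₁ = 12.53/1.129 = 11.0983 s; τ₂ = 40.75/1.129 = 36.0939 s.
Solving the cascade with C₁(0)=C₂(0)=0 gives C₂(t) = C_in[1 − (τ₁ e^(−t/τ₁) − τ₂ e^(−t/τ₂))/(τ₁ − τ₂)].
At t = 79.61: e^(−t/τ₁) = 0.000766896, e^(−t/τ₂) = 0.110180.
C₂ = 1.289·[1 − (11.0983·0.000766896 − 36.0939·0.110180)/(-24.9956)] = 1.289·0.841239 = 1.08436 g/L.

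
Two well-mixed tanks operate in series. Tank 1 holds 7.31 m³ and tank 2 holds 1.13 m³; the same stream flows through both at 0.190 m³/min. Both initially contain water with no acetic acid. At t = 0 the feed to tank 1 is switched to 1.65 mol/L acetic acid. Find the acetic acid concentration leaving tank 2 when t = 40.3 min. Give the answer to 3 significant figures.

0.966 mol/L

Species balance on tank i: dCᵢ/dt = (Cᵢ₋₁ − Cᵢ)/τᵢ with τᵢ = Vᵢ/Q.
τ₁ = 7.31/0.190 = 38.474 min; τ₂ = 1.13/0.190 = 5.9474 min.
Tank 1: C₁ = C_in(1 − e^(−t/τ₁)). Tank 2 (τ₁ ≠ τ₂): C₂ = C_in[1 − (τ₁ e^(−t/τ₁) − τ₂ e^(−t/τ₂))/(τ₁ − τ₂)].
At t = 40.3: e^(−t/τ₁) = 0.35082, e^(−t/τ₂) = 0.0011407.
C₂ = 1.65·[1 − (38.474·0.35082 − 5.9474·0.0011407)/(32.526)] = 1.65·0.58524 = 0.96564 mol/L.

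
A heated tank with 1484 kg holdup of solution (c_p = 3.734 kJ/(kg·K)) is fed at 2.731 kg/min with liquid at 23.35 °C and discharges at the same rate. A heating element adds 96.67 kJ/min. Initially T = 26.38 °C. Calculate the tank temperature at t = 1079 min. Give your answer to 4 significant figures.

Energy balance: M c_p dT/dt = ṁ c_p (T_in − T) + 96.67.
τ = M/ṁ = 543.391 min; T_ss = T_in + Q̇/(ṁ c_p) = 23.35 + 96.67/(2.731·3.734) = 32.8297 °C.
This is linear first-order; T(t) = T_ss + (T₀ − T_ss) e^(−t/τ).
T(1079) = 32.8297 + (-6.44972)·e^(−1079/543.391) = 32.8297 + (-6.44972)·0.137287 = 31.9443 °C.

31.94 °C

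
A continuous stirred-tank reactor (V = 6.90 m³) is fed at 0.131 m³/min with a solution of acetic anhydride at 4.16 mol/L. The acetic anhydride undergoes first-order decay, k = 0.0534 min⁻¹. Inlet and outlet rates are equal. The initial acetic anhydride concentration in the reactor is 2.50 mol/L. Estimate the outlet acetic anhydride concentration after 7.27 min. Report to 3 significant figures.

1.92 mol/L

V dC/dt = Q(C_in − C) − k V C.
This is linear with rate a = Q/V + k = 0.072386 min⁻¹.
C_ss = Q C_in/(Q + kV) = 1.0911 mol/L; C(t) = C_ss + (C₀ − C_ss) e^(−a t).
C(7.27) = 1.0911 + (1.4089)·e^(−0.072386·7.27) = 1.0911 + (1.4089)·0.59082 = 1.9235 mol/L.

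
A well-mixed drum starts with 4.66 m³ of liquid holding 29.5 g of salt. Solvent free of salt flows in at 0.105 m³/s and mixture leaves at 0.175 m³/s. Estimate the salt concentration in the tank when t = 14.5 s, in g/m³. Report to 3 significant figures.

4.38 g/m³

Let m(t) be the amount of salt. Volume: V(t) = V₀ + (Q_in − Q_out) t = 4.66 − 0.070000 t; V(14.5) = 3.6450 m³.
No salt enters, so dm/dt = −Q_out · (m/V).
Separate: dm/m = −Q_out dt/V(t) ⇒ ln(m/m₀) = −(Q_out/(Q_in−Q_out)) ln(V/V₀).
m = m₀ (V₀/V)^(Q_out/(Q_in−Q_out)) = 29.5 × (4.66/3.6450)^(-2.5000) = 15.963 g.
C = m/V = 15.963/3.6450 = 4.3793 g/m³.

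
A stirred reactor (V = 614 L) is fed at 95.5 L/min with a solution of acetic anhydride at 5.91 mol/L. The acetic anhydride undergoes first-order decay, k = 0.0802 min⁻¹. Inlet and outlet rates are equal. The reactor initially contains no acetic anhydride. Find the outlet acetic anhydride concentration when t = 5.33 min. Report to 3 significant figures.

2.79 mol/L

Accumulation = in − out − consumed: V dC/dt = Q C_in − Q C − k V C.
dC/dt = (Q/V) C_in − (Q/V + k) C; effective rate a = Q/V + k = 0.15554 + 0.0802 = 0.23574 min⁻¹.
C_ss = Q C_in/(Q + kV) = 3.8994 mol/L; C(t) = C_ss + (C₀ − C_ss) e^(−a t).
C(5.33) = 3.8994 + (-3.8994)·e^(−0.23574·5.33) = 3.8994 + (-3.8994)·0.28465 = 2.7894 mol/L.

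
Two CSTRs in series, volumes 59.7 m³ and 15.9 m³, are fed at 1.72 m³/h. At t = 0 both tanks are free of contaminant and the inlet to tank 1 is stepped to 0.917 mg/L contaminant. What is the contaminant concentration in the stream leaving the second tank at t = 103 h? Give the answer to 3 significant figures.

0.853 mg/L

Each tank obeys Vᵢ dCᵢ/dt = Q(Cᵢ₋₁ − Cᵢ), so τᵢ = Vᵢ/Q.
τ₁ = 59.7/1.72 = 34.709 h; τ₂ = 15.9/1.72 = 9.2442 h.
Tank 1: C₁ = C_in(1 − e^(−t/τ₁)). Tank 2 (τ₁ ≠ τ₂): C₂ = C_in[1 − (τ₁ e^(−t/τ₁) − τ₂ e^(−t/τ₂))/(τ₁ − τ₂)].
At t = 103: e^(−t/τ₁) = 0.051432, e^(−t/τ₂) = 1.4489e-05.
C₂ = 0.917·[1 − (34.709·0.051432 − 9.2442·1.4489e-05)/(25.465)] = 0.917·0.92990 = 0.85272 mg/L.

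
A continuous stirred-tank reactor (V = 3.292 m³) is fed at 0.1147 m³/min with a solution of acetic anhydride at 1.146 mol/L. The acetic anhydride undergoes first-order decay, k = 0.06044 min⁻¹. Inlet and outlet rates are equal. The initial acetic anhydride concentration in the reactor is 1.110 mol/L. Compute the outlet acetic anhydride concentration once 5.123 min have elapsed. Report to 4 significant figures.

0.8431 mol/L

V dC/dt = Q(C_in − C) − k V C.
dC/dt = (Q/V) C_in − (Q/V + k) C; effective rate a = Q/V + k = 0.0348420 + 0.06044 = 0.0952820 min⁻¹.
C_ss = Q C_in/(Q + kV) = 0.419061 mol/L; C(t) = C_ss + (C₀ − C_ss) e^(−a t).
C(5.123) = 0.419061 + (0.690939)·e^(−0.0952820·5.123) = 0.419061 + (0.690939)·0.613773 = 0.843141 mol/L.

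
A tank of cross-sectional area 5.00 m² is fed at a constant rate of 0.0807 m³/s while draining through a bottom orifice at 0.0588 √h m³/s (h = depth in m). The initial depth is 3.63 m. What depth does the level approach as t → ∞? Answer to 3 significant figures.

A dh/dt = Q_in − 0.0588 √h. Steady state requires inflow = outflow:
Q_in = 0.0588 √h_ss ⇒ √h_ss = 0.0807/0.0588 = 1.3724.
h_ss = 1.3724² = 1.8836 m. (Since h₀ = 3.63 m > h_ss, the level will fall toward this value.)

1.88 m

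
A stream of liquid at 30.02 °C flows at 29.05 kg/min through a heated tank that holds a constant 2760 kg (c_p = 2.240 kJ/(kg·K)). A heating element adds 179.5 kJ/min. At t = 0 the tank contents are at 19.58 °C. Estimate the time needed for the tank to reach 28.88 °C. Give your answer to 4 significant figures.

Energy balance: M c_p dT/dt = ṁ c_p (T_in − T) + 179.5.
τ = M/ṁ = 95.0086 min; T_ss = T_in + Q̇/(ṁ c_p) = 32.7785 °C.
T(t) = T_ss + (T₀ − T_ss) e^(−t/τ). Set T = 28.88:
e^(−t/τ) = (28.88 − 32.7785)/(19.58 − 32.7785) = 0.295374
t = −95.0086 · ln(0.295374) = 115.864 min.

115.9 min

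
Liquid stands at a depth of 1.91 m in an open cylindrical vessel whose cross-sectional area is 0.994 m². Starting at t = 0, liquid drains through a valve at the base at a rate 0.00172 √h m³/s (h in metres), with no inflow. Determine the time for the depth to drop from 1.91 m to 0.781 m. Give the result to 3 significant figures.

Mass balance (ρ constant): A dh/dt = −0.00172 √h.
Separate and integrate: 2(√h − √h₀) = −(0.00172/A) t.
t = 2A(√h₀ − √h)/0.00172 = 2·0.994·(√1.91 − √0.781)/0.00172
  = 1.9880 × (1.3820 − 0.88374) / 0.00172 = 575.93 s.

576 s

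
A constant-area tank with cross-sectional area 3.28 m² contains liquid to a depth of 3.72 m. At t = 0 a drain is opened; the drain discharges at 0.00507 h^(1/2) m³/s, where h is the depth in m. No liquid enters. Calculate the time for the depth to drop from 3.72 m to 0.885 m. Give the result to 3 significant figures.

1280 s

Volume balance on the tank: A dh/dt = −0.00507 √h.
Separate and integrate: 2(√h − √h₀) = −(0.00507/A) t.
t = 2A(√h₀ − √h)/0.00507 = 2·3.28·(√3.72 − √0.885)/0.00507
  = 6.5600 × (1.9287 − 0.94074) / 0.00507 = 1278.3 s.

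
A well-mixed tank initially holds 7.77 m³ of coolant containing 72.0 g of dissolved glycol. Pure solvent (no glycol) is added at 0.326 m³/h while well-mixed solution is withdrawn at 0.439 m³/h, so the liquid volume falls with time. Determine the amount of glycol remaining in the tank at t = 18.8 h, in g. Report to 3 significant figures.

20.8 g

Let m(t) be the amount of glycol. Volume: V(t) = V₀ + (Q_in − Q_out) t = 7.77 − 0.11300 t; V(18.8) = 5.6456 m³.
Solute balance: dm/dt = 0 − Q_out C = −Q_out m/V(t).
Separate: dm/m = −Q_out dt/V(t) ⇒ ln(m/m₀) = −(Q_out/(Q_in−Q_out)) ln(V/V₀).
m = m₀ (V₀/V)^(Q_out/(Q_in−Q_out)) = 72.0 × (7.77/5.6456)^(-3.8850) = 20.818 g.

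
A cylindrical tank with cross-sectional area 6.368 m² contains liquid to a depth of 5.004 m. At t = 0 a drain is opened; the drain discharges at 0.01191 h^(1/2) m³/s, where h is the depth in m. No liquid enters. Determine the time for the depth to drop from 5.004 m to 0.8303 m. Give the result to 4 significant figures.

Volume balance on the tank: A dh/dt = −0.01191 √h.
Separate and integrate: 2(√h − √h₀) = −(0.01191/A) t.
t = 2A(√h₀ − √h)/0.01191 = 2·6.368·(√5.004 − √0.8303)/0.01191
  = 12.7360 × (2.23696 − 0.911208) / 0.01191 = 1417.70 s.

1418 s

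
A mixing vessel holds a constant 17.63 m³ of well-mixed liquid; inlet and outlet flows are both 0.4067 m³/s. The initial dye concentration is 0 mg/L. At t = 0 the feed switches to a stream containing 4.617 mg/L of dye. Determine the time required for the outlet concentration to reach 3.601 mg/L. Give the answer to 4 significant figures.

Transient balance on the dissolved component: V dC/dt = Q(C_in − C), so τ = V/Q = 43.3489 s.
C(t) = C_in + (C₀ − C_in) e^(−t/τ). Set C = 3.601 and solve for t:
e^(−t/τ) = (C − C_in)/(C₀ − C_in) = (3.601 − 4.617)/(0 − 4.617) = 0.220056
t = −τ ln(…) = 43.3489 × 1.51387 = 65.6247 s.

65.62 s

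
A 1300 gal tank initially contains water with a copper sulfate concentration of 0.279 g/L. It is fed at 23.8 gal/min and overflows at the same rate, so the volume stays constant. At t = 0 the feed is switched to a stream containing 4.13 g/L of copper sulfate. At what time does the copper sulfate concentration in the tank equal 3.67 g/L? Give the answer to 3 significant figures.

Species balance: V dC/dt = Q(C_in − C) ⇒ τ = V/Q = 54.622 min.
C(t) = C_in + (C₀ − C_in) e^(−t/τ). Set C = 3.67 and solve for t:
e^(−t/τ) = (C − C_in)/(C₀ − C_in) = (3.67 − 4.13)/(0.279 − 4.13) = 0.11945
t = −τ ln(…) = 54.622 × 2.1249 = 116.06 min.

116 min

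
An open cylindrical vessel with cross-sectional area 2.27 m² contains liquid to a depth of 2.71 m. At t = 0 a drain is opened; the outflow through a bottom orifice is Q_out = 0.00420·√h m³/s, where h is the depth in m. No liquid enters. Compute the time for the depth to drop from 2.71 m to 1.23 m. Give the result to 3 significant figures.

Volume balance on the tank: A dh/dt = −0.00420 √h.
This is separable: 2 d(√h)/dt = −0.00420/A, so √h = √h₀ − (0.00420/(2A)) t.
t = 2A(√h₀ − √h)/0.00420 = 2·2.27·(√2.71 − √1.23)/0.00420
  = 4.5400 × (1.6462 − 1.1091) / 0.00420 = 580.64 s.

581 s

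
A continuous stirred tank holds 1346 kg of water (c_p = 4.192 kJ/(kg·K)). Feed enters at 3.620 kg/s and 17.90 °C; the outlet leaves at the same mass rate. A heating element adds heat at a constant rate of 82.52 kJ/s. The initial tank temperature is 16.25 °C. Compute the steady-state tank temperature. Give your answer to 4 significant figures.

Heat balance on the well-mixed liquid: M c_p dT/dt = ṁ c_p (T_in − T) + 82.52.
At steady state dT/dt = 0 ⇒ T_ss = T_in + Q̇/(ṁ c_p) = 17.90 + 82.52/(3.620·4.192) = 23.3379 °C.

23.34 °C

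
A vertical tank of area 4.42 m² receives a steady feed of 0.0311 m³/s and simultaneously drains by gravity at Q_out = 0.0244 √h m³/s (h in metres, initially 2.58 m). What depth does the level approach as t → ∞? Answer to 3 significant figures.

Level balance: A dh/dt = 0.0311 − 0.0244 √h. Setting dh/dt = 0:
Q_in = 0.0244 √h_ss ⇒ √h_ss = 0.0311/0.0244 = 1.2746.
h_ss = 1.2746² = 1.6246 m. (Since h₀ = 2.58 m > h_ss, the level will fall toward this value.)

1.62 m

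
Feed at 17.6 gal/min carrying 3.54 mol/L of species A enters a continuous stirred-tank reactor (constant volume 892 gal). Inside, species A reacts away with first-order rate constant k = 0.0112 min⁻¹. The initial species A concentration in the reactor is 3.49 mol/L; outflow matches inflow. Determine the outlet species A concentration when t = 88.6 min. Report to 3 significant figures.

Accumulation = in − out − consumed: V dC/dt = Q C_in − Q C − k V C.
This is linear with rate a = Q/V + k = 0.030931 min⁻¹.
C_ss = Q C_in/(Q + kV) = 2.2582 mol/L; C(t) = C_ss + (C₀ − C_ss) e^(−a t).
C(88.6) = 2.2582 + (1.2318)·e^(−0.030931·88.6) = 2.2582 + (1.2318)·0.064539 = 2.3377 mol/L.

2.34 mol/L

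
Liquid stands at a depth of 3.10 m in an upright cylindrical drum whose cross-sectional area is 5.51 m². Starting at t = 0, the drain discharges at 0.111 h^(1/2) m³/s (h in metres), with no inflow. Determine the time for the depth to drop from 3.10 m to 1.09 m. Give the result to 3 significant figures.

71.1 s

Volume balance on the tank: A dh/dt = −0.111 √h.
This is separable: 2 d(√h)/dt = −0.111/A, so √h = √h₀ − (0.111/(2A)) t.
t = 2A(√h₀ − √h)/0.111 = 2·5.51·(√3.10 − √1.09)/0.111
  = 11.020 × (1.7607 − 1.0440) / 0.111 = 71.149 s.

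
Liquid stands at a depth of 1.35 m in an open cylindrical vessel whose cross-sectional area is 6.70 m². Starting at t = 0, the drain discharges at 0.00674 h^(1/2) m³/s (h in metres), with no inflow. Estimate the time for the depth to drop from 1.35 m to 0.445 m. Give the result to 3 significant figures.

984 s

A dh/dt = −Q_out = −0.00674 √h.
Separate and integrate: 2(√h − √h₀) = −(0.00674/A) t.
t = 2A(√h₀ − √h)/0.00674 = 2·6.70·(√1.35 − √0.445)/0.00674
  = 13.400 × (1.1619 − 0.66708) / 0.00674 = 983.75 s.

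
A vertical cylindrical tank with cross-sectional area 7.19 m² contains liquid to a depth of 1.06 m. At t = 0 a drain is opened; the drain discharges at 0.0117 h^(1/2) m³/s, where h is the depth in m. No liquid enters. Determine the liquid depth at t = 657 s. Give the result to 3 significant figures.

Mass balance (ρ constant): A dh/dt = −0.0117 √h.
This is separable: 2 d(√h)/dt = −0.0117/A, so √h = √h₀ − (0.0117/(2A)) t.
√h = √1.06 − 0.0117·657/(2·7.19) = 1.0296 − 0.53455 = 0.49501.
h = 0.49501² = 0.24503 m.

0.245 m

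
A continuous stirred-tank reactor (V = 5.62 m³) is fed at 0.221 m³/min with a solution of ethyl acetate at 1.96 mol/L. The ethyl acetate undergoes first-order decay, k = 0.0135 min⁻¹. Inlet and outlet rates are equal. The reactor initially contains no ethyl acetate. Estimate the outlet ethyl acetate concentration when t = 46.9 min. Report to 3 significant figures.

1.34 mol/L

Species balance: V dC/dt = Q C_in − Q C − k V C.
This is linear with rate a = Q/V + k = 0.052824 min⁻¹.
C_ss = Q C_in/(Q + kV) = 1.4591 mol/L; C(t) = C_ss + (C₀ − C_ss) e^(−a t).
C(46.9) = 1.4591 + (-1.4591)·e^(−0.052824·46.9) = 1.4591 + (-1.4591)·0.083958 = 1.3366 mol/L.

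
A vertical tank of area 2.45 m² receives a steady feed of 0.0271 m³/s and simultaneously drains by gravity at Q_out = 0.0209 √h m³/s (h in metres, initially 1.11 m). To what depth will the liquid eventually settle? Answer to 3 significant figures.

1.68 m

Level balance: A dh/dt = 0.0271 − 0.0209 √h. Setting dh/dt = 0:
Q_in = 0.0209 √h_ss ⇒ √h_ss = 0.0271/0.0209 = 1.2967.
h_ss = 1.2967² = 1.6813 m. (Since h₀ = 1.11 m < h_ss, the level will rise toward this value.)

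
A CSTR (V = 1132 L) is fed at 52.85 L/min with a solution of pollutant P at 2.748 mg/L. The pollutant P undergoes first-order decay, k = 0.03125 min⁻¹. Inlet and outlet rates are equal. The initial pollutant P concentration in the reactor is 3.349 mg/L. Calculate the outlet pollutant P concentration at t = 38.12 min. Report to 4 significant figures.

1.733 mg/L

V dC/dt = Q(C_in − C) − k V C.
dC/dt = (Q/V) C_in − (Q/V + k) C; effective rate a = Q/V + k = 0.0466873 + 0.03125 = 0.0779373 min⁻¹.
C_ss = Q C_in/(Q + kV) = 1.64615 mg/L; C(t) = C_ss + (C₀ − C_ss) e^(−a t).
C(38.12) = 1.64615 + (1.70285)·e^(−0.0779373·38.12) = 1.64615 + (1.70285)·0.0512536 = 1.73343 mg/L.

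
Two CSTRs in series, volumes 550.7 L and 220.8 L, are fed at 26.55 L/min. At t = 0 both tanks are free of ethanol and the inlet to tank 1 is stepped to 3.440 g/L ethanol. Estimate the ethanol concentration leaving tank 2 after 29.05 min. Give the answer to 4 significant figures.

Each tank obeys Vᵢ dCᵢ/dt = Q(Cᵢ₋₁ − Cᵢ), so τᵢ = Vᵢ/Q.
τ₁ = 550.7/26.55 = 20.7420 min; τ₂ = 220.8/26.55 = 8.31638 min.
Tank 1: C₁ = C_in(1 − e^(−t/τ₁)). Tank 2 (τ₁ ≠ τ₂): C₂ = C_in[1 − (τ₁ e^(−t/τ₁) − τ₂ e^(−t/τ₂))/(τ₁ − τ₂)].
At t = 29.05: e^(−t/τ₁) = 0.246464, e^(−t/τ₂) = 0.0304063.
C₂ = 3.440·[1 − (20.7420·0.246464 − 8.31638·0.0304063)/(12.4256)] = 3.440·0.608930 = 2.09472 g/L.

2.095 g/L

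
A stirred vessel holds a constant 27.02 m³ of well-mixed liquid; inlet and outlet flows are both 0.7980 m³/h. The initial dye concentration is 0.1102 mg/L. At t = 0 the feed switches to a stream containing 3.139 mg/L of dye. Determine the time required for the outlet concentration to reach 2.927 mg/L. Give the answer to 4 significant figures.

90.04 h

Accumulation = in − out for the solute gives V dC/dt = Q(C_in − C), so τ = V/Q = 33.8596 h.
C(t) = C_in + (C₀ − C_in) e^(−t/τ). Set C = 2.927 and solve for t:
e^(−t/τ) = (C − C_in)/(C₀ − C_in) = (2.927 − 3.139)/(0.1102 − 3.139) = 0.0699947
t = −τ ln(…) = 33.8596 × 2.65934 = 90.0442 h.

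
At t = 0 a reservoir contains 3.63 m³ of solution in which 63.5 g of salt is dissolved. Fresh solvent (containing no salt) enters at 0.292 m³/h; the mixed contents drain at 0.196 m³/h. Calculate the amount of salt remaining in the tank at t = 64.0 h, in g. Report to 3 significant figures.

Let m(t) be the amount of salt. Volume: V(t) = V₀ + (Q_in − Q_out) t = 3.63 + 0.096000 t; V(64.0) = 9.7740 m³.
Species balance (pure solvent in): dm/dt = −Q_out · m/V(t).
Separate: dm/m = −Q_out dt/V(t) ⇒ ln(m/m₀) = −(Q_out/(Q_in−Q_out)) ln(V/V₀).
m = m₀ (V₀/V)^(Q_out/(Q_in−Q_out)) = 63.5 × (3.63/9.7740)^(2.0417) = 8.4046 g.

8.40 g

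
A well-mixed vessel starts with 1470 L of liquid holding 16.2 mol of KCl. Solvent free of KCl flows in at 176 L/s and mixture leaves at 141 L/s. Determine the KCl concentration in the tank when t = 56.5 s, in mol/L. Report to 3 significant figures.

Total volume: dV/dt = Q_in − Q_out = 35.000 L/s, so V(t) = 1470 + 35.000 t and V(56.5) = 3447.5 L.
Solute balance: dm/dt = 0 − Q_out C = −Q_out m/V(t).
Separate: dm/m = −Q_out dt/V(t) ⇒ ln(m/m₀) = −(Q_out/(Q_in−Q_out)) ln(V/V₀).
m = m₀ (V₀/V)^(Q_out/(Q_in−Q_out)) = 16.2 × (1470/3447.5)^(4.0286) = 0.52263 mol.
C = m/V = 0.52263/3447.5 = 0.00015160 mol/L.

0.000152 mol/L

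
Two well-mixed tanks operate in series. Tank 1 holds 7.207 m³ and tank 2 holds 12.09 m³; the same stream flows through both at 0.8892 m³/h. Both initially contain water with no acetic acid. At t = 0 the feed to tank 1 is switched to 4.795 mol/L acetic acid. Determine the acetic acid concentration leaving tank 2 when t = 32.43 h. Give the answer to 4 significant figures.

3.831 mol/L

Each tank obeys Vᵢ dCᵢ/dt = Q(Cᵢ₋₁ − Cᵢ), so τᵢ = Vᵢ/Q.
τ₁ = 7.207/0.8892 = 8.10504 h; τ₂ = 12.09/0.8892 = 13.5965 h.
Solving the cascade with C₁(0)=C₂(0)=0 gives C₂(t) = C_in[1 − (τ₁ e^(−t/τ₁) − τ₂ e^(−t/τ₂))/(τ₁ − τ₂)].
At t = 32.43: e^(−t/τ₁) = 0.0182934, e^(−t/τ₂) = 0.0920729.
C₂ = 4.795·[1 − (8.10504·0.0182934 − 13.5965·0.0920729)/(-5.49145)] = 4.795·0.799033 = 3.83136 mol/L.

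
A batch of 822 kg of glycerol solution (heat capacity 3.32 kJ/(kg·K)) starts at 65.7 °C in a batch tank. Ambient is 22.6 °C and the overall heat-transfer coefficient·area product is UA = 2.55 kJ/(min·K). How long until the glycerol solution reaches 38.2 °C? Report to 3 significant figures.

Unsteady energy balance on the tank contents: M c_p dT/dt = −UA(T − T_amb).
τ = M c_p/UA = 1070.2 min; T_ss = T_amb = 22.600 °C.
T(t) = T_ss + (T₀ − T_ss)e^(−t/τ); set T = 38.2:
t = −τ ln[(T − T_ss)/(T₀ − T_ss)] = −1070.2 · ln(0.36195) = 1087.6 min.

1090 min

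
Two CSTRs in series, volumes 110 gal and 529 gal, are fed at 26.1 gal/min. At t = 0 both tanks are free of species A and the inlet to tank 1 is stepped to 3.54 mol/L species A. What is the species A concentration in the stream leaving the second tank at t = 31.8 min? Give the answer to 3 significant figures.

2.61 mol/L

Each tank obeys Vᵢ dCᵢ/dt = Q(Cᵢ₋₁ − Cᵢ), so τᵢ = Vᵢ/Q.
τ₁ = 110/26.1 = 4.2146 min; τ₂ = 529/26.1 = 20.268 min.
Tank 1: C₁ = C_in(1 − e^(−t/τ₁)). Tank 2 (τ₁ ≠ τ₂): C₂ = C_in[1 − (τ₁ e^(−t/τ₁) − τ₂ e^(−t/τ₂))/(τ₁ − τ₂)].
At t = 31.8: e^(−t/τ₁) = 0.00052860, e^(−t/τ₂) = 0.20826.
C₂ = 3.54·[1 − (4.2146·0.00052860 − 20.268·0.20826)/(-16.054)] = 3.54·0.73720 = 2.6097 mol/L.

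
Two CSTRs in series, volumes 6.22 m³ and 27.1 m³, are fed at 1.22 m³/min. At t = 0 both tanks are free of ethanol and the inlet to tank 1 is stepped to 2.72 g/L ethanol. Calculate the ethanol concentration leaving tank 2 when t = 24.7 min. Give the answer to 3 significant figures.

1.57 g/L

Species balance on tank i: dCᵢ/dt = (Cᵢ₋₁ − Cᵢ)/τᵢ with τᵢ = Vᵢ/Q.
τ₁ = 6.22/1.22 = 5.0984 min; τ₂ = 27.1/1.22 = 22.213 min.
Tank 1: C₁ = C_in(1 − e^(−t/τ₁)). Tank 2 (τ₁ ≠ τ₂): C₂ = C_in[1 − (τ₁ e^(−t/τ₁) − τ₂ e^(−t/τ₂))/(τ₁ − τ₂)].
At t = 24.7: e^(−t/τ₁) = 0.0078700, e^(−t/τ₂) = 0.32892.
C₂ = 2.72·[1 − (5.0984·0.0078700 − 22.213·0.32892)/(-17.115)] = 2.72·0.57545 = 1.5652 g/L.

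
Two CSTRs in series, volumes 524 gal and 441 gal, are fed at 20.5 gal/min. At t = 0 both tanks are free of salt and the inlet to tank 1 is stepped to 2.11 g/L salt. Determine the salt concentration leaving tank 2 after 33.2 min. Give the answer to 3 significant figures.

0.871 g/L

Time constants: τᵢ = Vᵢ/Q for each well-mixed tank.
τ₁ = 524/20.5 = 25.561 min; τ₂ = 441/20.5 = 21.512 min.
Solving the cascade with C₁(0)=C₂(0)=0 gives C₂(t) = C_in[1 − (τ₁ e^(−t/τ₁) − τ₂ e^(−t/τ₂))/(τ₁ − τ₂)].
At t = 33.2: e^(−t/τ₁) = 0.27284, e^(−t/τ₂) = 0.21367.
C₂ = 2.11·[1 − (25.561·0.27284 − 21.512·0.21367)/(4.0488)] = 2.11·0.41276 = 0.87093 g/L.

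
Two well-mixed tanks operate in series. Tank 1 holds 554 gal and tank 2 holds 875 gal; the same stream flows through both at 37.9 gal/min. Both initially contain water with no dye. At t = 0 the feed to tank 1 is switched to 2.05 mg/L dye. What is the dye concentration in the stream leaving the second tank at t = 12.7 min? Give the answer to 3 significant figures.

Species balance on tank i: dCᵢ/dt = (Cᵢ₋₁ − Cᵢ)/τᵢ with τᵢ = Vᵢ/Q.
τ₁ = 554/37.9 = 14.617 min; τ₂ = 875/37.9 = 23.087 min.
Solving the cascade with C₁(0)=C₂(0)=0 gives C₂(t) = C_in[1 − (τ₁ e^(−t/τ₁) − τ₂ e^(−t/τ₂))/(τ₁ − τ₂)].
At t = 12.7: e^(−t/τ₁) = 0.41944, e^(−t/τ₂) = 0.57690.
C₂ = 2.05·[1 − (14.617·0.41944 − 23.087·0.57690)/(-8.4697)] = 2.05·0.15136 = 0.31029 mg/L.

0.310 mg/L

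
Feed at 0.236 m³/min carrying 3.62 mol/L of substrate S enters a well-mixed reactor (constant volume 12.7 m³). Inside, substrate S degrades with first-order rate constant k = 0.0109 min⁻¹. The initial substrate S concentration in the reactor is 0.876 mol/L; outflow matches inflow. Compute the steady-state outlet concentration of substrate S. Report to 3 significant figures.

Accumulation = in − out − consumed: V dC/dt = Q C_in − Q C − k V C.
Steady state (dC/dt = 0): C_ss = Q C_in/(Q + kV) = C_in/(1 + kV/Q).
C_ss = 0.236·3.62/(0.236 + 0.0109·12.7) = 0.85432/0.37443 = 2.2817 mol/L.

2.28 mol/L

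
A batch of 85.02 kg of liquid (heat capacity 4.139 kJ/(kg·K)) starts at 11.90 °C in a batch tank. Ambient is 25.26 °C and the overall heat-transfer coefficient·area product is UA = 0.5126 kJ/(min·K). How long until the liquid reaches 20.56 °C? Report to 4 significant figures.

M c_p dT/dt = −UA(T − T_amb).
τ = M c_p/UA = 686.496 min; T_ss = T_amb = 25.2600 °C.
T(t) = T_ss + (T₀ − T_ss)e^(−t/τ); set T = 20.56:
t = −τ ln[(T − T_ss)/(T₀ − T_ss)] = −686.496 · ln(0.351796) = 717.184 min.

717.2 min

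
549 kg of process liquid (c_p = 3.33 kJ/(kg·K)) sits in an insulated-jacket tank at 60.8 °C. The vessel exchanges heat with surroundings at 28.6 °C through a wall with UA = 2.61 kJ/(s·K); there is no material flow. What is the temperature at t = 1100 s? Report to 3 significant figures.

Energy balance: M c_p dT/dt = −UA(T − T_amb).
dT/dt = (T_ss − T)/τ with T_ss = T_amb = 28.600 °C, τ = M c_p/UA = 549·3.33/2.61 = 700.45 s.
This is linear first-order; T(t) = T_ss + (T₀ − T_ss) e^(−t/τ).
T(1100) = 28.600 + (32.200)·0.20796 = 35.296 °C.

35.3 °C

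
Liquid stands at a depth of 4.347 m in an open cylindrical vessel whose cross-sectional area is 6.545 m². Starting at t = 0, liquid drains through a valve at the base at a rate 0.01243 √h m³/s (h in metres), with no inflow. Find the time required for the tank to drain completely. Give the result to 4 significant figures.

2196 s

A dh/dt = −Q_out = −0.01243 √h.
Separate and integrate: 2(√h − √h₀) = −(0.01243/A) t.
Tank is empty when √h = 0: t_empty = 2A√h₀/0.01243.
t_empty = 2·6.545·√4.347/0.01243 = 13.0900·2.08495/0.01243 = 2195.65 s.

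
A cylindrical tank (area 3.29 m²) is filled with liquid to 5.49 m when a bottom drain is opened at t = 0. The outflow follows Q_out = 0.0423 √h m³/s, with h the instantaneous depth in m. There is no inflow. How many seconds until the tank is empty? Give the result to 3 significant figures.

Unsteady balance on liquid volume: A dh/dt = −0.0423 √h.
∫ h^(−1/2) dh = −(0.0423/A) ∫ dt, giving 2√h = 2√h₀ − (0.0423/A) t.
Set h = 0: 2√h₀ = (0.0423/A) t_empty ⇒ t_empty = 2A√h₀/0.0423.
t_empty = 2·3.29·√5.49/0.0423 = 6.5800·2.3431/0.0423 = 364.48 s.

364 s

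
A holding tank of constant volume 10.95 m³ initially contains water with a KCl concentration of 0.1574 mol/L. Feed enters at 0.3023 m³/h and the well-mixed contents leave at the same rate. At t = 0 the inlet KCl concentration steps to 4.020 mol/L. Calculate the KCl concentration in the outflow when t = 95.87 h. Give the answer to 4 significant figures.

3.746 mol/L

Species balance on the tank: V dC/dt = Q(C_in − C).
So dC/dt = (C_in − C)/τ with τ = V/Q = 10.95/0.3023 = 36.2223 h.
This is linear first-order; C(t) = C_in + (C₀ − C_in) e^(−t/τ).
C(95.87) = 4.020 + (0.1574 − 4.020)·e^(−95.87/36.2223) = 4.020 + (-3.86260)·0.0708839 = 3.74620 mol/L.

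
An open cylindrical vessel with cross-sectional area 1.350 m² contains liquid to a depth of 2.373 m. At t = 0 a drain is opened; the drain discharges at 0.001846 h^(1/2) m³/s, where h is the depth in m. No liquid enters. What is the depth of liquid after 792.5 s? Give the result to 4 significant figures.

0.9972 m

Unsteady balance on liquid volume: A dh/dt = −0.001846 √h.
Separate and integrate: 2(√h − √h₀) = −(0.001846/A) t.
√h = √2.373 − 0.001846·792.5/(2·1.350) = 1.54045 − 0.541835 = 0.998619.
h = 0.998619² = 0.997240 m.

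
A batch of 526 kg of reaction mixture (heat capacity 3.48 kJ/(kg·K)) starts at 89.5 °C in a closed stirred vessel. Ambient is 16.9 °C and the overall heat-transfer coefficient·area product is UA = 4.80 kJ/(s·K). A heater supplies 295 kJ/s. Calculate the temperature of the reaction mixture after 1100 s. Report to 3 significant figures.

M c_p dT/dt = −UA(T − T_amb) + Q̇.
dT/dt = (T_ss − T)/τ with T_ss = T_amb + Q̇/UA = 16.9 + 295/4.80 = 78.358 °C, τ = M c_p/UA = 526·3.48/4.80 = 381.35 s.
T approaches T_ss exponentially: T(t) = T_ss + (T₀ − T_ss) e^(−t/τ).
T(1100) = 78.358 + (11.142)·0.055883 = 78.981 °C.

79.0 °C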